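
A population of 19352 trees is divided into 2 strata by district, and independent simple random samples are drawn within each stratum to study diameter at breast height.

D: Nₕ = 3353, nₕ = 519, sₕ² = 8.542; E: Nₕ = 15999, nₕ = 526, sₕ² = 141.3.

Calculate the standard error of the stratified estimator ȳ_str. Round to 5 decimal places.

Var(ȳ_str) = Σₕ Wₕ²(1 − fₕ)sₕ²/nₕ with Wₕ = Nₕ/N, N = 19352.
D: Wₕ = 0.17326375; term = 0.17326375²·(1 − 0.15478676)·8.542/519 = 4.1761289 × 10^-4.
E: Wₕ = 0.82673625; term = 0.82673625²·(1 − 0.03287705)·141.3/526 = 0.17757101.
Sum = 0.17798862.
SE = √(0.17798862) = 0.42189.

0.42189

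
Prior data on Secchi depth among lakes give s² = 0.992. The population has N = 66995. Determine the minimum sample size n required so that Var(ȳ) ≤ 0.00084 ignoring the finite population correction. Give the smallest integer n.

Without fpc, n₀ = s²/D = 0.992/0.00084 = 1180.9524.
Rounding up, n = 1181.

1181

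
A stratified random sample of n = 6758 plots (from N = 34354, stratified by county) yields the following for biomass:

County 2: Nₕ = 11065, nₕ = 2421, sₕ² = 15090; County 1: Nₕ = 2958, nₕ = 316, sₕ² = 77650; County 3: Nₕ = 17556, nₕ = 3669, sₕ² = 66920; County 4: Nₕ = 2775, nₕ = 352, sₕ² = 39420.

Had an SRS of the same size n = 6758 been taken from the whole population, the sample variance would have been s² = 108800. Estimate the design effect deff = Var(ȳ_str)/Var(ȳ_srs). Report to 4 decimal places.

Var(ȳ_str) = Σ Wₕ²(1−fₕ)sₕ²/nₕ with Wₕ = Nₕ/34354:
  County 2: (11065/34354)²·(1−2421/11065)·15090/2421 = 0.50513331
  County 1: (2958/34354)²·(1−316/2958)·77650/316 = 1.6271618
  County 3: (17556/34354)²·(1−3669/17556)·66920/3669 = 3.767798
  County 4: (2775/34354)²·(1−352/2775)·39420/352 = 0.63802212
  → Var(ȳ_str) = 6.5381152.
Var(ȳ_srs) = (1 − 6758/34354)·108800/6758 = 12.932412.
deff = 6.5381152 / 12.932412 = 0.5056.

0.5056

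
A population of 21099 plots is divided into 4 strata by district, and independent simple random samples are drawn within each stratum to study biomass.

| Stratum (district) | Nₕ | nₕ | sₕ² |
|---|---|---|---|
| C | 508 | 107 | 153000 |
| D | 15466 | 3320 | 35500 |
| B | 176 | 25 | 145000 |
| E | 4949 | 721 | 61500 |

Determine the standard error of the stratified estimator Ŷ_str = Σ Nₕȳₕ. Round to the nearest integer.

65107

Var(Ŷ_str) = Σₕ Nₕ²(1 − fₕ)sₕ²/nₕ.
C: 508²·(1 − 107/508)·153000/107 = 2.912834 × 10^8.
D: 15466²·(1 − 3320/15466)·35500/3320 = 2.0086374 × 10^9.
B: 176²·(1 − 25/176)·145000/25 = 1.541408 × 10^8.
E: 4949²·(1 − 721/4949)·61500/721 = 1.7848112 × 10^9.
Sum = 4.2388728 × 10^9.
SE = √(4.2388728 × 10^9) = 65107.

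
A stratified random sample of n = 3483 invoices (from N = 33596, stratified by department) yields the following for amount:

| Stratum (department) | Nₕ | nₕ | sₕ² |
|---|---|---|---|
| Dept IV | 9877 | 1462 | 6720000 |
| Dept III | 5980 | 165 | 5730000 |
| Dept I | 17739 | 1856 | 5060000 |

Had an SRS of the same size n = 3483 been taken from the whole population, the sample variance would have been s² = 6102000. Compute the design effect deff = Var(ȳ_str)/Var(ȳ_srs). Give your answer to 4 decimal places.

1.3303

Var(ȳ_str) = Σ Wₕ²(1−fₕ)sₕ²/nₕ with Wₕ = Nₕ/33596:
  Dept IV: (9877/33596)²·(1−1462/9877)·6720000/1462 = 338.47448
  Dept III: (5980/33596)²·(1−165/5980)·5730000/165 = 1069.908
  Dept I: (17739/33596)²·(1−1856/17739)·5060000/1856 = 680.54848
  → Var(ȳ_str) = 2088.931.
Var(ȳ_srs) = (1 − 3483/33596)·6102000/3483 = 1570.3092.
deff = 2088.931 / 1570.3092 = 1.3303.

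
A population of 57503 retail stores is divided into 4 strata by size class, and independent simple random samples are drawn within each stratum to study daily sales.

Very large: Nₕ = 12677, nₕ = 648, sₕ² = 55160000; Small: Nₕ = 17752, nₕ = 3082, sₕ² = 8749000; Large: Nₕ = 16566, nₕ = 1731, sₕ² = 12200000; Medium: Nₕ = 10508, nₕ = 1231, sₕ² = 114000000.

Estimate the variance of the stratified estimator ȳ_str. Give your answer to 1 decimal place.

7403.3

Var(ȳ_str) = Σₕ Wₕ²(1 − fₕ)sₕ²/nₕ with Wₕ = Nₕ/N, N = 57503.
Very large: Wₕ = 0.22045806; term = 0.22045806²·(1 − 0.05111619)·55160000/648 = 3925.6743.
Small: Wₕ = 0.30871433; term = 0.30871433²·(1 − 0.17361424)·8749000/3082 = 223.57445.
Large: Wₕ = 0.28808932; term = 0.28808932²·(1 − 0.10449113)·12200000/1731 = 523.8259.
Medium: Wₕ = 0.18273829; term = 0.18273829²·(1 − 0.11714884)·114000000/1231 = 2730.1934.
Sum = 7403.2681.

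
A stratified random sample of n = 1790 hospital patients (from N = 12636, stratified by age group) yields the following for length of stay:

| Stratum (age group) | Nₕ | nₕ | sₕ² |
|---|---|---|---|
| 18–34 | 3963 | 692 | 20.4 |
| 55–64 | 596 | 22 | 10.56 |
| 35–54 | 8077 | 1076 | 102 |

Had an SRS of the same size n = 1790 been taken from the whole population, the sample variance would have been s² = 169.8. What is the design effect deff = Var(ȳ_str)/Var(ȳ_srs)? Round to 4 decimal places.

Var(ȳ_str) = Σ Wₕ²(1−fₕ)sₕ²/nₕ with Wₕ = Nₕ/12636:
  18–34: (3963/12636)²·(1−692/3963)·20.4/692 = 0.0023933679
  55–64: (596/12636)²·(1−22/596)·10.56/22 = 0.0010284428
  35–54: (8077/12636)²·(1−1076/8077)·102/1076 = 0.033572125
  → Var(ȳ_str) = 0.036993936.
Var(ȳ_srs) = (1 − 1790/12636)·169.8/1790 = 0.081422538.
deff = 0.036993936 / 0.081422538 = 0.4543.

0.4543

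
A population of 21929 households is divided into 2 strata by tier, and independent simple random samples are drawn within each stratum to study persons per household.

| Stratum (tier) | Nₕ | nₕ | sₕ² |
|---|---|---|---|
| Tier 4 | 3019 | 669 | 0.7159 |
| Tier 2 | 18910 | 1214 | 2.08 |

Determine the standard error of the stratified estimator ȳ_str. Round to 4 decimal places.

0.0348

Var(ȳ_str) = Σₕ Wₕ²(1 − fₕ)sₕ²/nₕ with Wₕ = Nₕ/N, N = 21929.
Tier 4: Wₕ = 0.13767158; term = 0.13767158²·(1 − 0.22159656)·0.7159/669 = 1.5787725 × 10^-5.
Tier 2: Wₕ = 0.86232842; term = 0.86232842²·(1 − 0.06419884)·2.08/1214 = 0.0011922673.
Sum = 0.001208055.
SE = √(0.001208055) = 0.0348.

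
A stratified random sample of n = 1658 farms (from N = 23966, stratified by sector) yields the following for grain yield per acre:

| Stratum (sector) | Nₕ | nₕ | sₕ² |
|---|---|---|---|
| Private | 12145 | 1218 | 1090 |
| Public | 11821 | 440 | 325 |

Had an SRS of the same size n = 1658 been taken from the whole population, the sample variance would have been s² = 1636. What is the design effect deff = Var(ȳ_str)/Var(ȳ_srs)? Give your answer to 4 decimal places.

0.4135

Var(ȳ_str) = Σ Wₕ²(1−fₕ)sₕ²/nₕ with Wₕ = Nₕ/23966:
  Private: (12145/23966)²·(1−1218/12145)·1090/1218 = 0.20676954
  Public: (11821/23966)²·(1−440/11821)·325/440 = 0.1730112
  → Var(ȳ_str) = 0.37978074.
Var(ȳ_srs) = (1 − 1658/23966)·1636/1658 = 0.91846763.
deff = 0.37978074 / 0.91846763 = 0.4135.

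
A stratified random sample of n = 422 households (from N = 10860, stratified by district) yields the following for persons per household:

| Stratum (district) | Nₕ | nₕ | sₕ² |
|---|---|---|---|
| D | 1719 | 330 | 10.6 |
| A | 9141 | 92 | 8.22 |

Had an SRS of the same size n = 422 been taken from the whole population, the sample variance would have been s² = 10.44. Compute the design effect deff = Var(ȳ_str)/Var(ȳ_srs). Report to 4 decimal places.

Var(ȳ_str) = Σ Wₕ²(1−fₕ)sₕ²/nₕ with Wₕ = Nₕ/10860:
  D: (1719/10860)²·(1−330/1719)·10.6/330 = 6.5029497 × 10^-4
  A: (9141/10860)²·(1−92/9141)·8.22/92 = 0.062664076
  → Var(ȳ_str) = 0.063314371.
Var(ȳ_srs) = (1 − 422/10860)·10.44/422 = 0.023778011.
deff = 0.063314371 / 0.023778011 = 2.6627.

2.6627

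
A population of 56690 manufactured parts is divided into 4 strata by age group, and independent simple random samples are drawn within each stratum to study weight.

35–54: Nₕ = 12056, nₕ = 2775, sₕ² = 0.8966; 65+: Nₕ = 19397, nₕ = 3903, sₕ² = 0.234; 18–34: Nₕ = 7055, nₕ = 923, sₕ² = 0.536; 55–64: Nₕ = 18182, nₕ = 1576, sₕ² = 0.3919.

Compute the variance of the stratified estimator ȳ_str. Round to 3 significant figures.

4.80 × 10^-5

Var(ȳ_str) = Σₕ Wₕ²(1 − fₕ)sₕ²/nₕ with Wₕ = Nₕ/N, N = 56690.
35–54: Wₕ = 0.21266537; term = 0.21266537²·(1 − 0.23017585)·0.8966/2775 = 1.1249179 × 10^-5.
65+: Wₕ = 0.34215911; term = 0.34215911²·(1 − 0.20121668)·0.234/3903 = 5.6066379 × 10^-6.
18–34: Wₕ = 0.12444876; term = 0.12444876²·(1 − 0.13082920)·0.536/923 = 7.8171661 × 10^-6.
55–64: Wₕ = 0.32072676; term = 0.32072676²·(1 − 0.08667913)·0.3919/1576 = 2.3362151 × 10^-5.
Sum = 4.8035134 × 10^-5.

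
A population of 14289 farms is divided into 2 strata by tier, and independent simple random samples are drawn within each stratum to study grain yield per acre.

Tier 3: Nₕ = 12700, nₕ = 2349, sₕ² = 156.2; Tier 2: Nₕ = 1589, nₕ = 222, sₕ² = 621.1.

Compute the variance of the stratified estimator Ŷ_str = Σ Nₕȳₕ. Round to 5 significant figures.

1.4819 × 10^7

Var(Ŷ_str) = Σₕ Nₕ²(1 − fₕ)sₕ²/nₕ.
Tier 3: 12700²·(1 − 2349/12700)·156.2/2349 = 8.7414614 × 10^6.
Tier 2: 1589²·(1 − 222/1589)·621.1/222 = 6.0771641 × 10^6.
Sum = 1.4818626 × 10^7.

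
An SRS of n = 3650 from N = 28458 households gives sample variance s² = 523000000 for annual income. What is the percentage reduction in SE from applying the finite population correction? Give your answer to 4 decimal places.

6.6329

f = n/N = 3650/28458 = 0.12825919.
SE_no-fpc = √(s²/n) = 378.53358; SE_fpc = √((1−f)s²/n) = 353.42568.
Ratio = √(1−f) = 0.93367061. Reduction = 100·(1 − 0.93367061) = 6.6329%.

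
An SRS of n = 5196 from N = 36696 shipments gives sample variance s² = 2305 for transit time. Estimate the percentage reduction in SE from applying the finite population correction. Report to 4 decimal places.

7.3499

f = n/N = 5196/36696 = 0.14159581.
SE_no-fpc = √(s²/n) = 0.66604089; SE_fpc = √((1−f)s²/n) = 0.61708758.
Ratio = √(1−f) = 0.92650104. Reduction = 100·(1 − 0.92650104) = 7.3499%.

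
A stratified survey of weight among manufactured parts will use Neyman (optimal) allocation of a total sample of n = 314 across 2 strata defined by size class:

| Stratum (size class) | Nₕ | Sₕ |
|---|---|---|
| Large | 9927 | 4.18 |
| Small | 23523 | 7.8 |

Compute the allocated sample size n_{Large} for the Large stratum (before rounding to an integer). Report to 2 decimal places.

Neyman allocation: nₕ = n·NₕSₕ / Σⱼ NⱼSⱼ.
Σ NⱼSⱼ = 9927·4.18 + 23523·7.8 = 224974.26.
n_{Large} = 314·9927·4.18 / 224974.26 = 57.92.

57.92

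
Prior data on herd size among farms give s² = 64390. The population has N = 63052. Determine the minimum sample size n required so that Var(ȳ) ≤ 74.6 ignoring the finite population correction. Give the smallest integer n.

Without fpc, n₀ = s²/D = 64390/74.6 = 863.1367.
Rounding up, n = 864.

864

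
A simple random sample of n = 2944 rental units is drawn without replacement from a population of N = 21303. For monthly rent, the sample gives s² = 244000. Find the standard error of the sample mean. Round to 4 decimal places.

8.4514

Under SRS without replacement, Var(ȳ) = (1 − f)·s²/n with f = n/N = 2944/21303 = 0.13819650.
Var(ȳ) = (1 − 0.13819650)·244000/2944 = 0.86180350·82.880435 = 71.426649.
SE(ȳ) = √(71.426649) = 8.4514.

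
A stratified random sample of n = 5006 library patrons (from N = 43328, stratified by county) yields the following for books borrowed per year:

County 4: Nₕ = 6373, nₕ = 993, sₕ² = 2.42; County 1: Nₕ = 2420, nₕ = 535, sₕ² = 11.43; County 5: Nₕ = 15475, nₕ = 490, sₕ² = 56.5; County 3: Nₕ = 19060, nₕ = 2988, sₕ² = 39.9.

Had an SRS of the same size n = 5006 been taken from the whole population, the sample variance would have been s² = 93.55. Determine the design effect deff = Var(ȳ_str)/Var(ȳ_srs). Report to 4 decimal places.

Var(ȳ_str) = Σ Wₕ²(1−fₕ)sₕ²/nₕ with Wₕ = Nₕ/43328:
  County 4: (6373/43328)²·(1−993/6373)·2.42/993 = 4.4509737 × 10^-5
  County 1: (2420/43328)²·(1−535/2420)·11.43/535 = 5.1913688 × 10^-5
  County 5: (15475/43328)²·(1−490/15475)·56.5/490 = 0.014243033
  County 3: (19060/43328)²·(1−2988/19060)·39.9/2988 = 0.0021789529
  → Var(ȳ_str) = 0.016518409.
Var(ȳ_srs) = (1 − 5006/43328)·93.55/5006 = 0.016528463.
deff = 0.016518409 / 0.016528463 = 0.9994.

0.9994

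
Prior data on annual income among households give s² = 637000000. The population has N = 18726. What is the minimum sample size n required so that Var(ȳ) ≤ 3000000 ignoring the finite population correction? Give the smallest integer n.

Without fpc, n₀ = s²/D = 637000000/3000000 = 212.3333.
Rounding up, n = 213.

213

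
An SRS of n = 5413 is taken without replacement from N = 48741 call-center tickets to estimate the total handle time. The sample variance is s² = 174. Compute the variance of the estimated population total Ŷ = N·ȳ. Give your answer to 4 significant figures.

6.789 × 10^7

Var(Ŷ) = N²·Var(ȳ) = N²·(1 − n/N)·s²/n.
f = 5413/48741 = 0.11105640; Var(ȳ) = 0.88894360·174/5413 = 0.028574947.
Var(Ŷ) = 48741² · 0.028574947 = 6.7885075 × 10^7.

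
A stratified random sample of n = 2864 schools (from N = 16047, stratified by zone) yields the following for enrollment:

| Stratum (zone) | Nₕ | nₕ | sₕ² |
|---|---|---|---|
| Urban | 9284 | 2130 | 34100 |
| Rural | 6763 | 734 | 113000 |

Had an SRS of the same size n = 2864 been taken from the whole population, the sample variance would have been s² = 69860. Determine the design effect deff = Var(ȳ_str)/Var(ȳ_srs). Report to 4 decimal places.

1.4225

Var(ȳ_str) = Σ Wₕ²(1−fₕ)sₕ²/nₕ with Wₕ = Nₕ/16047:
  Urban: (9284/16047)²·(1−2130/9284)·34100/2130 = 4.1292496
  Rural: (6763/16047)²·(1−734/6763)·113000/734 = 24.376949
  → Var(ȳ_str) = 28.506199.
Var(ȳ_srs) = (1 − 2864/16047)·69860/2864 = 20.038996.
deff = 28.506199 / 20.038996 = 1.4225.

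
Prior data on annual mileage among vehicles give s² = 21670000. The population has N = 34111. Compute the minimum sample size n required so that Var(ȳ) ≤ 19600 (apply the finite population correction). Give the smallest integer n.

Without fpc, n₀ = s²/D = 21670000/19600 = 1105.6122.
With fpc, (1 − n/N)·s²/n ≤ D requires n ≥ n₀/(1 + n₀/N) = 1105.6122/(1 + 1105.6122/34111) = 1070.9019.
Rounding up, n = 1071.

1071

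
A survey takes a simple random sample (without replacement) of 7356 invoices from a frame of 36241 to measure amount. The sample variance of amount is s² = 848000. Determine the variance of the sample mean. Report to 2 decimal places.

Under SRS without replacement, Var(ȳ) = (1 − f)·s²/n with f = n/N = 7356/36241 = 0.20297453.
Var(ȳ) = (1 − 0.20297453)·848000/7356 = 0.79702547·115.28004 = 91.881131.

91.88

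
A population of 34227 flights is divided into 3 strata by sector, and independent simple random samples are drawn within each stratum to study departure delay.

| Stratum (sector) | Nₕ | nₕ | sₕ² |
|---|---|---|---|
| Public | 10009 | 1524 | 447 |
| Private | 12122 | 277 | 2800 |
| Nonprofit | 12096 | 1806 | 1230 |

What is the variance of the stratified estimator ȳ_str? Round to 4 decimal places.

1.3326

Var(ȳ_str) = Σₕ Wₕ²(1 − fₕ)sₕ²/nₕ with Wₕ = Nₕ/N, N = 34227.
Public: Wₕ = 0.29242995; term = 0.29242995²·(1 − 0.15226296)·447/1524 = 0.021263141.
Private: Wₕ = 0.35416484; term = 0.35416484²·(1 − 0.02285101)·2800/277 = 1.238939.
Nonprofit: Wₕ = 0.35340521; term = 0.35340521²·(1 − 0.14930556)·1230/1806 = 0.072361381.
Sum = 1.3325635.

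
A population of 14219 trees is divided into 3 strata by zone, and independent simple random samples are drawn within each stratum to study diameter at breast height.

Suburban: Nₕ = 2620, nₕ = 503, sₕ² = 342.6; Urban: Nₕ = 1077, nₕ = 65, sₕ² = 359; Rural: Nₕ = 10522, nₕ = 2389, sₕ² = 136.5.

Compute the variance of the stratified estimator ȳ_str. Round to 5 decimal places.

Var(ȳ_str) = Σₕ Wₕ²(1 − fₕ)sₕ²/nₕ with Wₕ = Nₕ/N, N = 14219.
Suburban: Wₕ = 0.18426050; term = 0.18426050²·(1 − 0.19198473)·342.6/503 = 0.018685444.
Urban: Wₕ = 0.07574372; term = 0.07574372²·(1 − 0.06035283)·359/65 = 0.029774138.
Rural: Wₕ = 0.73999578; term = 0.73999578²·(1 − 0.22704809)·136.5/2389 = 0.024183963.
Sum = 0.072643545.

0.07264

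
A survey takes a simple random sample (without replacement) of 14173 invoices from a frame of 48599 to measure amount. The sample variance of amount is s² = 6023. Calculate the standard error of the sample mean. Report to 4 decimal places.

Under SRS without replacement, Var(ȳ) = (1 − f)·s²/n with f = n/N = 14173/48599 = 0.29163152.
Var(ȳ) = (1 − 0.29163152)·6023/14173 = 0.70836848·0.42496296 = 0.30103037.
SE(ȳ) = √(0.30103037) = 0.5487.

0.5487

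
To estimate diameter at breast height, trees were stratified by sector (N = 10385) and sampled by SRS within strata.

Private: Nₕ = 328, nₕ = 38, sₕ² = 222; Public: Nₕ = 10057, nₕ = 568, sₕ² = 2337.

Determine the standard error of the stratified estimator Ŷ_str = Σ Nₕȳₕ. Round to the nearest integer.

Var(Ŷ_str) = Σₕ Nₕ²(1 − fₕ)sₕ²/nₕ.
Private: 328²·(1 − 38/328)·222/38 = 555701.05.
Public: 10057²·(1 − 568/10057)·2337/568 = 3.9264428 × 10^8.
Sum = 3.9319998 × 10^8.
SE = √(3.9319998 × 10^8) = 19829.

19829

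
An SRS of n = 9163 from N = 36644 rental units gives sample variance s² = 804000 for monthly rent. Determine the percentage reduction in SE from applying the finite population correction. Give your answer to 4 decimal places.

13.4006

f = n/N = 9163/36644 = 0.25005458.
SE_no-fpc = √(s²/n) = 9.3671868; SE_fpc = √((1−f)s²/n) = 8.1119266.
Ratio = √(1−f) = 0.86599389. Reduction = 100·(1 − 0.86599389) = 13.4006%.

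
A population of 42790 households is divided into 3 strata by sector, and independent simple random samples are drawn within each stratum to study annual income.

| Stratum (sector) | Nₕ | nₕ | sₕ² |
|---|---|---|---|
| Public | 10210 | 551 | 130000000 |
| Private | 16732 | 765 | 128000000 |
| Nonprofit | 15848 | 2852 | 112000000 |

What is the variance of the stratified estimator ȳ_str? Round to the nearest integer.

Var(ȳ_str) = Σₕ Wₕ²(1 − fₕ)sₕ²/nₕ with Wₕ = Nₕ/N, N = 42790.
Public: Wₕ = 0.23860715; term = 0.23860715²·(1 − 0.05396670)·130000000/551 = 12707.645.
Private: Wₕ = 0.39102594; term = 0.39102594²·(1 − 0.04572077)·128000000/765 = 24413.787.
Nonprofit: Wₕ = 0.37036691; term = 0.37036691²·(1 − 0.17995962)·112000000/2852 = 4417.4139.
Sum = 41538.846.

41539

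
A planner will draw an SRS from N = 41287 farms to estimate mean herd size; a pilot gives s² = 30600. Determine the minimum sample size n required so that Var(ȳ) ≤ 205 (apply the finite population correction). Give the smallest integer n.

Without fpc, n₀ = s²/D = 30600/205 = 149.2683.
With fpc, (1 − n/N)·s²/n ≤ D requires n ≥ n₀/(1 + n₀/N) = 149.2683/(1 + 149.2683/41287) = 148.7306.
Rounding up, n = 149.

149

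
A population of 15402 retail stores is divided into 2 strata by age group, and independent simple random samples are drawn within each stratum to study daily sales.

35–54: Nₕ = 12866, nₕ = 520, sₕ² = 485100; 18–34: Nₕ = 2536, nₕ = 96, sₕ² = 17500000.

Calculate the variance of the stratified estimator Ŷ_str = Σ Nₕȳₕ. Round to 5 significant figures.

Var(Ŷ_str) = Σₕ Nₕ²(1 − fₕ)sₕ²/nₕ.
35–54: 12866²·(1 − 520/12866)·485100/520 = 1.4818278 × 10^11.
18–34: 2536²·(1 − 96/2536)·17500000/96 = 1.1279917 × 10^12.
Sum = 1.2761745 × 10^12.

1.2762 × 10^12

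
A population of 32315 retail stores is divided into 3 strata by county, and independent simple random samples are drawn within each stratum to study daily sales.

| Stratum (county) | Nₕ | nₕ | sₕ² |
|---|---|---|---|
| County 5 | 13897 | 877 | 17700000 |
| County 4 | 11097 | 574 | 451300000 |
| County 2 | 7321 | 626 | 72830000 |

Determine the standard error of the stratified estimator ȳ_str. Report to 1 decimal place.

Var(ȳ_str) = Σₕ Wₕ²(1 − fₕ)sₕ²/nₕ with Wₕ = Nₕ/N, N = 32315.
County 5: Wₕ = 0.43004797; term = 0.43004797²·(1 − 0.06310715)·17700000/877 = 3497.0142.
County 4: Wₕ = 0.34340090; term = 0.34340090²·(1 − 0.05172569)·451300000/574 = 87920.526.
County 2: Wₕ = 0.22655114; term = 0.22655114²·(1 − 0.08550744)·72830000/626 = 5460.7041.
Sum = 96878.244.
SE = √(96878.244) = 311.3.

311.3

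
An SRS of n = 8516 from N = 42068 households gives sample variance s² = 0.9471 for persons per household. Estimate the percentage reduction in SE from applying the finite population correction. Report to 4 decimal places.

f = n/N = 8516/42068 = 0.20243415.
SE_no-fpc = √(s²/n) = 0.010545814; SE_fpc = √((1−f)s²/n) = 0.0094181015.
Ratio = √(1−f) = 0.89306542. Reduction = 100·(1 − 0.89306542) = 10.6935%.

10.6935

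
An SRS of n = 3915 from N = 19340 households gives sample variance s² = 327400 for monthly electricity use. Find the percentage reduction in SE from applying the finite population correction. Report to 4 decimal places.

10.6932

f = n/N = 3915/19340 = 0.20243020.
SE_no-fpc = √(s²/n) = 9.1447841; SE_fpc = √((1−f)s²/n) = 8.1669107.
Ratio = √(1−f) = 0.89306764. Reduction = 100·(1 − 0.89306764) = 10.6932%.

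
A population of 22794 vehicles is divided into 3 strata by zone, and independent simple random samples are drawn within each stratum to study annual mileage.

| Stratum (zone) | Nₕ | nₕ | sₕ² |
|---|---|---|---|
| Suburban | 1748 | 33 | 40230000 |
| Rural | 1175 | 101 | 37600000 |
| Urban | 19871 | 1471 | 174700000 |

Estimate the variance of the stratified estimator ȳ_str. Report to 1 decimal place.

91513.2

Var(ȳ_str) = Σₕ Wₕ²(1 − fₕ)sₕ²/nₕ with Wₕ = Nₕ/N, N = 22794.
Suburban: Wₕ = 0.07668685; term = 0.07668685²·(1 − 0.01887872)·40230000/33 = 7033.9707.
Rural: Wₕ = 0.05154865; term = 0.05154865²·(1 − 0.08595745)·37600000/101 = 904.20631.
Urban: Wₕ = 0.87176450; term = 0.87176450²·(1 − 0.07402748)·174700000/1471 = 83575.059.
Sum = 91513.236.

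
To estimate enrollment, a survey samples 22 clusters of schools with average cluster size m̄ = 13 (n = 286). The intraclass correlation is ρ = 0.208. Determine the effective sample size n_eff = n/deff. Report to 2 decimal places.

81.81

deff = 1 + (13 − 1)·0.208 = 1 + 2.496 = 3.496.
n_eff = 286 / 3.496 = 81.81.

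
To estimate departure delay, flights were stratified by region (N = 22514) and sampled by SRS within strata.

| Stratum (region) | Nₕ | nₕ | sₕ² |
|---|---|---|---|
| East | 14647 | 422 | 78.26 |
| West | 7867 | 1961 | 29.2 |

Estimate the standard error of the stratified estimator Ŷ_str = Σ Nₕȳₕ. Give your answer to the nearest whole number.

6271

Var(Ŷ_str) = Σₕ Nₕ²(1 − fₕ)sₕ²/nₕ.
East: 14647²·(1 − 422/14647)·78.26/422 = 3.863922 × 10^7.
West: 7867²·(1 − 1961/7867)·29.2/1961 = 691843.48.
Sum = 3.9331063 × 10^7.
SE = √(3.9331063 × 10^7) = 6271.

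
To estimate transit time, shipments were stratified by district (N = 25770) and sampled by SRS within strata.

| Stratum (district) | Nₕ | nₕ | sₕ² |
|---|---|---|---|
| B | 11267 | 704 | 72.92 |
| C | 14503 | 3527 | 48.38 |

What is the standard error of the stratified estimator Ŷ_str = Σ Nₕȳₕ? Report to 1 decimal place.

Var(Ŷ_str) = Σₕ Nₕ²(1 − fₕ)sₕ²/nₕ.
B: 11267²·(1 − 704/11267)·72.92/704 = 1.2327346 × 10^7.
C: 14503²·(1 − 3527/14503)·48.38/3527 = 2.183546 × 10^6.
Sum = 1.4510892 × 10^7.
SE = √(1.4510892 × 10^7) = 3809.3.

3809.3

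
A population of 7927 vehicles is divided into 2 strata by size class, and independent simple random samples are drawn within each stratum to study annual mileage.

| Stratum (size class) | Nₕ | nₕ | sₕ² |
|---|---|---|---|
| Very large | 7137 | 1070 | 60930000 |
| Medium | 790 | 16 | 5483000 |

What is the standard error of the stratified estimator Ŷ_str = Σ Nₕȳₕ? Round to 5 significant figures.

1.6356 × 10^6

Var(Ŷ_str) = Σₕ Nₕ²(1 − fₕ)sₕ²/nₕ.
Very large: 7137²·(1 − 1070/7137)·60930000/1070 = 2.4656822 × 10^12.
Medium: 790²·(1 − 16/790)·5483000/16 = 2.095397 × 10^11.
Sum = 2.6752219 × 10^12.
SE = √(2.6752219 × 10^12) = 1.6356 × 10^6.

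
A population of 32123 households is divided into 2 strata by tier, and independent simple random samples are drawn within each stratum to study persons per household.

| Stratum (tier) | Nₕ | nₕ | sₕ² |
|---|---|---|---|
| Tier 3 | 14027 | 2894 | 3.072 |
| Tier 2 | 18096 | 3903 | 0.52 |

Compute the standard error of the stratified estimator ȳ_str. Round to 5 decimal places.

0.01392

Var(ȳ_str) = Σₕ Wₕ²(1 − fₕ)sₕ²/nₕ with Wₕ = Nₕ/N, N = 32123.
Tier 3: Wₕ = 0.43666532; term = 0.43666532²·(1 − 0.20631639)·3.072/2894 = 1.606451 × 10^-4.
Tier 2: Wₕ = 0.56333468; term = 0.56333468²·(1 − 0.21568302)·0.52/3903 = 3.3161135 × 10^-5.
Sum = 1.9380624 × 10^-4.
SE = √(1.9380624 × 10^-4) = 0.01392.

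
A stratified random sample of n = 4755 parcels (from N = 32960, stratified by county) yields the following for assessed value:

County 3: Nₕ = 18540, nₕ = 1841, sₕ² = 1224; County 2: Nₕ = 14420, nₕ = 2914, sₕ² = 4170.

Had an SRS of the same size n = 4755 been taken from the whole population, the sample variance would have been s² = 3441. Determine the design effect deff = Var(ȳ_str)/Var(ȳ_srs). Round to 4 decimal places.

0.6589

Var(ȳ_str) = Σ Wₕ²(1−fₕ)sₕ²/nₕ with Wₕ = Nₕ/32960:
  County 3: (18540/32960)²·(1−1841/18540)·1224/1841 = 0.18947566
  County 2: (14420/32960)²·(1−2914/14420)·4170/2914 = 0.2185555
  → Var(ȳ_str) = 0.40803116.
Var(ȳ_srs) = (1 − 4755/32960)·3441/4755 = 0.61926003.
deff = 0.40803116 / 0.61926003 = 0.6589.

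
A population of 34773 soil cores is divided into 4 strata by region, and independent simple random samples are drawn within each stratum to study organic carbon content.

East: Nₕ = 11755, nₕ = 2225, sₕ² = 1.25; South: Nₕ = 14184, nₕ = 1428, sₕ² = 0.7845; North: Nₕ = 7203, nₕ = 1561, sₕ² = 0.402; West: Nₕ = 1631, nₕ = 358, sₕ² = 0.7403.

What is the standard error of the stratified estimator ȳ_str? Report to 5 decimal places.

Var(ȳ_str) = Σₕ Wₕ²(1 − fₕ)sₕ²/nₕ with Wₕ = Nₕ/N, N = 34773.
East: Wₕ = 0.33804964; term = 0.33804964²·(1 − 0.18928116)·1.25/2225 = 5.2048859 × 10^-5.
South: Wₕ = 0.40790268; term = 0.40790268²·(1 − 0.10067682)·0.7845/1428 = 8.2204133 × 10^-5.
North: Wₕ = 0.20714347; term = 0.20714347²·(1 − 0.21671526)·0.402/1561 = 8.6553638 × 10^-6.
West: Wₕ = 0.04690421; term = 0.04690421²·(1 − 0.21949724)·0.7403/358 = 3.5507718 × 10^-6.
Sum = 1.4645913 × 10^-4.
SE = √(1.4645913 × 10^-4) = 0.01210.

0.01210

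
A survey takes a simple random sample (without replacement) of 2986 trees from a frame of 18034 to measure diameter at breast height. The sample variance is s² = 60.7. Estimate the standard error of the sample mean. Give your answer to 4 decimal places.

Under SRS without replacement, Var(ȳ) = (1 − f)·s²/n with f = n/N = 2986/18034 = 0.16557613.
Var(ȳ) = (1 − 0.16557613)·60.7/2986 = 0.83442387·0.020328198 = 0.016962334.
SE(ȳ) = √(0.016962334) = 0.1302.

0.1302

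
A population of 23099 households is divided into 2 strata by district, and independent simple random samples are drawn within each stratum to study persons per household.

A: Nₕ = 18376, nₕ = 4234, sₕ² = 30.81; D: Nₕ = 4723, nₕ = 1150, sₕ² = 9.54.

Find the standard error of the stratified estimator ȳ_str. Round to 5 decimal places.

0.06170

Var(ȳ_str) = Σₕ Wₕ²(1 − fₕ)sₕ²/nₕ with Wₕ = Nₕ/N, N = 23099.
A: Wₕ = 0.79553227; term = 0.79553227²·(1 − 0.23040923)·30.81/4234 = 0.0035441843.
D: Wₕ = 0.20446773; term = 0.20446773²·(1 − 0.24348931)·9.54/1150 = 2.6237058 × 10^-4.
Sum = 0.0038065549.
SE = √(0.0038065549) = 0.06170.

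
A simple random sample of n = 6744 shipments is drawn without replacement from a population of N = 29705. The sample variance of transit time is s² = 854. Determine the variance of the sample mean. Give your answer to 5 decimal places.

Under SRS without replacement, Var(ȳ) = (1 − f)·s²/n with f = n/N = 6744/29705 = 0.22703249.
Var(ȳ) = (1 − 0.22703249)·854/6744 = 0.77296751·0.12663108 = 0.097881711.

0.09788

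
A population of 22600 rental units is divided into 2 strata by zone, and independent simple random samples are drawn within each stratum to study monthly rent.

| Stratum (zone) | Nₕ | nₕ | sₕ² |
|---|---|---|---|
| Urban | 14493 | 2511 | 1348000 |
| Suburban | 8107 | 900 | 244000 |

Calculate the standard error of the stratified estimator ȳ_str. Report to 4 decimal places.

Var(ȳ_str) = Σₕ Wₕ²(1 − fₕ)sₕ²/nₕ with Wₕ = Nₕ/N, N = 22600.
Urban: Wₕ = 0.64128319; term = 0.64128319²·(1 − 0.17325605)·1348000/2511 = 182.52145.
Suburban: Wₕ = 0.35871681; term = 0.35871681²·(1 − 0.11101517)·244000/900 = 31.013097.
Sum = 213.53455.
SE = √(213.53455) = 14.6128.

14.6128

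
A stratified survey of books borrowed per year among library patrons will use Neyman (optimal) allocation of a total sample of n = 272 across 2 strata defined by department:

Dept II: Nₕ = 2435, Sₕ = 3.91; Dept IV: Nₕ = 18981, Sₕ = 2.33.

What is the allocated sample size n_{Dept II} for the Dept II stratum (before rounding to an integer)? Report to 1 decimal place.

48.2

Neyman allocation: nₕ = n·NₕSₕ / Σⱼ NⱼSⱼ.
Σ NⱼSⱼ = 2435·3.91 + 18981·2.33 = 53746.58.
n_{Dept II} = 272·2435·3.91 / 53746.58 = 48.2.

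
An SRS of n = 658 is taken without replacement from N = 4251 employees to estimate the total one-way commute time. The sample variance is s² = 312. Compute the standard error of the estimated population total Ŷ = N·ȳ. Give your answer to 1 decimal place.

2691.2

Var(Ŷ) = N²·Var(ȳ) = N²·(1 − n/N)·s²/n.
f = 658/4251 = 0.15478711; Var(ȳ) = 0.84521289·312/658 = 0.40076964.
Var(Ŷ) = 4251² · 0.40076964 = 7.2423086 × 10^6.
SE(Ŷ) = √(7.2423086 × 10^6) = 2691.2.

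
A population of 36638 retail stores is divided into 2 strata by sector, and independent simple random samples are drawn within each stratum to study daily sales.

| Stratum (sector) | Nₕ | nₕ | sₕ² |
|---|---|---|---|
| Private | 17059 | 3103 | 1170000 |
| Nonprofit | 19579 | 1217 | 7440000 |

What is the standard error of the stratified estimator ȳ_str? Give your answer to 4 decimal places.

41.2817

Var(ȳ_str) = Σₕ Wₕ²(1 − fₕ)sₕ²/nₕ with Wₕ = Nₕ/N, N = 36638.
Private: Wₕ = 0.46560948; term = 0.46560948²·(1 − 0.18189812)·1170000/3103 = 66.873661.
Nonprofit: Wₕ = 0.53439052; term = 0.53439052²·(1 − 0.06215844)·7440000/1217 = 1637.304.
Sum = 1704.1777.
SE = √(1704.1777) = 41.2817.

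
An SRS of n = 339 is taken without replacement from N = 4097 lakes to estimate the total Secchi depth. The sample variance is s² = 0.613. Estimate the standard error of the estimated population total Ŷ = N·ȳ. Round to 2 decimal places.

166.86

Var(Ŷ) = N²·Var(ȳ) = N²·(1 − n/N)·s²/n.
f = 339/4097 = 0.08274347; Var(ȳ) = 0.91725653·0.613/339 = 0.0016586379.
Var(Ŷ) = 4097² · 0.0016586379 = 27840.916.
SE(Ŷ) = √(27840.916) = 166.86.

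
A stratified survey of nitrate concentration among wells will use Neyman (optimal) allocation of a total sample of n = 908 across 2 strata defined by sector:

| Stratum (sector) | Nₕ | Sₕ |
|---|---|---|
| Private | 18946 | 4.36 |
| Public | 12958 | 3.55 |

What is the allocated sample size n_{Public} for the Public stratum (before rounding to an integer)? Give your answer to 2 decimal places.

324.78

Neyman allocation: nₕ = n·NₕSₕ / Σⱼ NⱼSⱼ.
Σ NⱼSⱼ = 18946·4.36 + 12958·3.55 = 128605.46.
n_{Public} = 908·12958·3.55 / 128605.46 = 324.78.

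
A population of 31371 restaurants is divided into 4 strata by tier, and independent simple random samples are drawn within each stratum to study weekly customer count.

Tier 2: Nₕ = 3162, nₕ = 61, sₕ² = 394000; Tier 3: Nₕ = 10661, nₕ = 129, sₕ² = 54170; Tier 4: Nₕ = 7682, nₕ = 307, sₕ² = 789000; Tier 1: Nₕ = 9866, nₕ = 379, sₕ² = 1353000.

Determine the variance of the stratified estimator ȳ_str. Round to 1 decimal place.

Var(ȳ_str) = Σₕ Wₕ²(1 − fₕ)sₕ²/nₕ with Wₕ = Nₕ/N, N = 31371.
Tier 2: Wₕ = 0.10079373; term = 0.10079373²·(1 − 0.01929159)·394000/61 = 64.353666.
Tier 3: Wₕ = 0.33983615; term = 0.33983615²·(1 − 0.01210018)·54170/129 = 47.909451.
Tier 4: Wₕ = 0.24487584; term = 0.24487584²·(1 − 0.03996355)·789000/307 = 147.95111.
Tier 1: Wₕ = 0.31449428; term = 0.31449428²·(1 − 0.03841476)·1353000/379 = 339.52509.
Sum = 599.73932.

599.7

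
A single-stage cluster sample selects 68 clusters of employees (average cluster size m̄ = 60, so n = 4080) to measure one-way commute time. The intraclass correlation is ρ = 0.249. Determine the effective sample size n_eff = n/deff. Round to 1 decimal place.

deff = 1 + (60 − 1)·0.249 = 1 + 14.691 = 15.691.
n_eff = 4080 / 15.691 = 260.0.

260.0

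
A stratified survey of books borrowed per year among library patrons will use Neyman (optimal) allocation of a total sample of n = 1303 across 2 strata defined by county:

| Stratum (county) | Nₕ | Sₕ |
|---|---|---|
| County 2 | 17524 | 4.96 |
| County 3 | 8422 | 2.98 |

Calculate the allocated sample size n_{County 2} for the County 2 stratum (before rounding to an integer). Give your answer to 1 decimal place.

1011.1

Neyman allocation: nₕ = n·NₕSₕ / Σⱼ NⱼSⱼ.
Σ NⱼSⱼ = 17524·4.96 + 8422·2.98 = 112016.6.
n_{County 2} = 1303·17524·4.96 / 112016.6 = 1011.1.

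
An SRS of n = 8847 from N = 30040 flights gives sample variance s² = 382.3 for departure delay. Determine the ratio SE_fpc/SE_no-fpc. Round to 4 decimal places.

f = n/N = 8847/30040 = 0.29450732.
SE_no-fpc = √(s²/n) = 0.2078759; SE_fpc = √((1−f)s²/n) = 0.17460247.
Ratio = √(1−f) = 0.83993611.

0.8399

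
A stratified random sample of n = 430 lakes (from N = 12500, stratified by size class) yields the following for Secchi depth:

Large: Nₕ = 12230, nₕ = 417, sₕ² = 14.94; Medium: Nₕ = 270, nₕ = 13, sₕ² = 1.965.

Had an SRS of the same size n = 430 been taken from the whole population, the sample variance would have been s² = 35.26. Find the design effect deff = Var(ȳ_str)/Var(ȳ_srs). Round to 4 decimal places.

Var(ȳ_str) = Σ Wₕ²(1−fₕ)sₕ²/nₕ with Wₕ = Nₕ/12500:
  Large: (12230/12500)²·(1−417/12230)·14.94/417 = 0.033126929
  Medium: (270/12500)²·(1−13/270)·1.965/13 = 6.7126818 × 10^-5
  → Var(ȳ_str) = 0.033194056.
Var(ȳ_srs) = (1 − 430/12500)·35.26/430 = 0.0791792.
deff = 0.033194056 / 0.0791792 = 0.4192.

0.4192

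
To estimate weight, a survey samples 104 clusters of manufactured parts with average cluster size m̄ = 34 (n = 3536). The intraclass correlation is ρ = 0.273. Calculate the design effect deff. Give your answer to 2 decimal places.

10.01

deff = 1 + (34 − 1)·0.273 = 1 + 9.009 = 10.009.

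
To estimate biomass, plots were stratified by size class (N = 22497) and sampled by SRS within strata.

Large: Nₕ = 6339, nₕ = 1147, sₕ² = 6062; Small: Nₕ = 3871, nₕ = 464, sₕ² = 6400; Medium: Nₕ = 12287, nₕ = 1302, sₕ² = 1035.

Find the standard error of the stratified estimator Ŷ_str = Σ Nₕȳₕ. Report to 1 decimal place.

Var(Ŷ_str) = Σₕ Nₕ²(1 − fₕ)sₕ²/nₕ.
Large: 6339²·(1 − 1147/6339)·6062/1147 = 1.739434 × 10^8.
Small: 3871²·(1 − 464/3871)·6400/464 = 1.819103 × 10^8.
Medium: 12287²·(1 − 1302/12287)·1035/1302 = 1.0729396 × 10^8.
Sum = 4.6314766 × 10^8.
SE = √(4.6314766 × 10^8) = 21520.9.

21520.9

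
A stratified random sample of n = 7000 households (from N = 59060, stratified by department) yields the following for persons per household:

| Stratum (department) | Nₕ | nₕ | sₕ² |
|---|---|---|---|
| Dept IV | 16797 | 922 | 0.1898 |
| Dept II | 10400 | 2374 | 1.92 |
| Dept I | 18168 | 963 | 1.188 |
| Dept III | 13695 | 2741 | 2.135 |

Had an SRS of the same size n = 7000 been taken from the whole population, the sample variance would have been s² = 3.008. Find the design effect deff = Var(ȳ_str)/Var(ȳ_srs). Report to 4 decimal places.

Var(ȳ_str) = Σ Wₕ²(1−fₕ)sₕ²/nₕ with Wₕ = Nₕ/59060:
  Dept IV: (16797/59060)²·(1−922/16797)·0.1898/922 = 1.5737069 × 10^-5
  Dept II: (10400/59060)²·(1−2374/10400)·1.92/2374 = 1.9353794 × 10^-5
  Dept I: (18168/59060)²·(1−963/18168)·1.188/963 = 1.1055161 × 10^-4
  Dept III: (13695/59060)²·(1−2741/13695)·2.135/2741 = 3.3499377 × 10^-5
  → Var(ȳ_str) = 1.7914185 × 10^-4.
Var(ȳ_srs) = (1 − 7000/59060)·3.008/7000 = 3.7878303 × 10^-4.
deff = (1.7914185 × 10^-4) / (3.7878303 × 10^-4) = 0.4729.

0.4729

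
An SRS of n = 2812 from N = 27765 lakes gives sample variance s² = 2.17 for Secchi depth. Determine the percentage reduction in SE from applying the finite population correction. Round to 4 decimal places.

f = n/N = 2812/27765 = 0.10127859.
SE_no-fpc = √(s²/n) = 0.027779358; SE_fpc = √((1−f)s²/n) = 0.026335087.
Ratio = √(1−f) = 0.94800918. Reduction = 100·(1 − 0.94800918) = 5.1991%.

5.1991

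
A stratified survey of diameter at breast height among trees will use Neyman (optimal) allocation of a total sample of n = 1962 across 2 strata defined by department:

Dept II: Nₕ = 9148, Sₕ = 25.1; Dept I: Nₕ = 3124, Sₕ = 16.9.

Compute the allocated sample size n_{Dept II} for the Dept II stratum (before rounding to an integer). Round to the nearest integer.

Neyman allocation: nₕ = n·NₕSₕ / Σⱼ NⱼSⱼ.
Σ NⱼSⱼ = 9148·25.1 + 3124·16.9 = 282410.4.
n_{Dept II} = 1962·9148·25.1 / 282410.4 = 1595.

1595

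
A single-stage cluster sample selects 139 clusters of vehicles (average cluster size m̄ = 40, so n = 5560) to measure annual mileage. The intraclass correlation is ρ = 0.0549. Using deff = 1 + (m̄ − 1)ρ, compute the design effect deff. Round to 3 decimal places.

3.141

deff = 1 + (40 − 1)·0.0549 = 1 + 2.1411 = 3.1411.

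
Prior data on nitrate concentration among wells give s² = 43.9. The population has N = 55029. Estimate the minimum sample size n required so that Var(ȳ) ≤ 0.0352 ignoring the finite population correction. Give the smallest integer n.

1248

Without fpc, n₀ = s²/D = 43.9/0.0352 = 1247.1591.
Rounding up, n = 1248.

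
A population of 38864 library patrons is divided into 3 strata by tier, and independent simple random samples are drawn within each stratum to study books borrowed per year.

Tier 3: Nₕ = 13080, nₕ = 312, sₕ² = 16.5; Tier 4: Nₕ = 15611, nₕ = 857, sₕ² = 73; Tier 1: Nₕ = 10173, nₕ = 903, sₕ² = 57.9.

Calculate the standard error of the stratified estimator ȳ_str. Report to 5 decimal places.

0.15113

Var(ȳ_str) = Σₕ Wₕ²(1 − fₕ)sₕ²/nₕ with Wₕ = Nₕ/N, N = 38864.
Tier 3: Wₕ = 0.33655825; term = 0.33655825²·(1 − 0.02385321)·16.5/312 = 0.0058474292.
Tier 4: Wₕ = 0.40168279; term = 0.40168279²·(1 − 0.05489719)·73/857 = 0.012989354.
Tier 1: Wₕ = 0.26175895; term = 0.26175895²·(1 − 0.08876438)·57.9/903 = 0.0040033596.
Sum = 0.022840143.
SE = √(0.022840143) = 0.15113.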